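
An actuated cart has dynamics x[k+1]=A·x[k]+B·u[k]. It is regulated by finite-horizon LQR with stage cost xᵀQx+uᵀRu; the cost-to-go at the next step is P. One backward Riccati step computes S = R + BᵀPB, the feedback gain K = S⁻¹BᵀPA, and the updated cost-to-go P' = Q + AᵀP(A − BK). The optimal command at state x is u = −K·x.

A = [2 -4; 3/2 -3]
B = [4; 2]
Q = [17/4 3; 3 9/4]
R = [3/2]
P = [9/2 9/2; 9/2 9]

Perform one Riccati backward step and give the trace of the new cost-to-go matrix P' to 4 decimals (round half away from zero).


11.4277

BᵀP = [27.0000 36.0000]
S = R + BᵀPB = [3/2] + [180.0000] = [181.5000]
BᵀPA = [108.0000 -216.0000]
K = S⁻¹·BᵀPA = [0.5950 -1.1901]
A−BK = [-0.3802 0.7603; 0.3099 -0.6198]
AᵀP(A−BK) = [0.9855 -1.9711; -1.9711 3.9421]
P' = Q + AᵀP(A−BK) = [5.2355 1.0289; 1.0289 6.1921]
tr(P') = 11.4277


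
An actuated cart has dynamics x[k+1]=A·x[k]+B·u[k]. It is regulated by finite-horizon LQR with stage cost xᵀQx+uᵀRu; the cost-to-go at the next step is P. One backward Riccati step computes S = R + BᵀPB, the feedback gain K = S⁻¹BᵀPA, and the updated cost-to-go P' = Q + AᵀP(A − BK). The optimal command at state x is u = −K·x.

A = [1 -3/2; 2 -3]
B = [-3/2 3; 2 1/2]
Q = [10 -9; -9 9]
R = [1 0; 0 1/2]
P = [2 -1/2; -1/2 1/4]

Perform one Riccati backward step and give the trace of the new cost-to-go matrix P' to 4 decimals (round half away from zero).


20.1118

BᵀP = [-4.0000 1.2500; 5.7500 -1.3750]
S = R + BᵀPB = [1 0; 0 1/2] + [8.5000 -11.3750; -11.3750 16.5625] = [9.5000 -11.3750; -11.3750 17.0625]
BᵀPA = [-1.5000 2.2500; 3.0000 -4.5000]
K = S⁻¹·BᵀPA = [0.2609 -0.3913; 0.3497 -0.5246]
A−BK = [0.3421 -0.5131; 1.3034 -1.9551]
AᵀP(A−BK) = [0.3421 -0.5131; -0.5131 0.7697]
P' = Q + AᵀP(A−BK) = [10.3421 -9.5131; -9.5131 9.7697]
tr(P') = 20.1118


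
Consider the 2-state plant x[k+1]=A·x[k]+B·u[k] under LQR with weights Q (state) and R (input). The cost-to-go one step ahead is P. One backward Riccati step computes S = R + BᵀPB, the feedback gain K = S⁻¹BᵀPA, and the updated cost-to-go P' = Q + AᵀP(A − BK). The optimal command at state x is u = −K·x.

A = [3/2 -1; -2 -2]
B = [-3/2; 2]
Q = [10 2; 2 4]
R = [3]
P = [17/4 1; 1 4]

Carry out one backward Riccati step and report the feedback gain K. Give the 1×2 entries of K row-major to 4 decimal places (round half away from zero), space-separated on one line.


-0.8670 -0.3823

BᵀP = [-4.3750 6.5000]
S = R + BᵀPB = [3] + [19.5625] = [22.5625]
BᵀPA = [-19.5625 -8.6250]
K = S⁻¹·BᵀPA = [-0.8670 -0.3823]
A−BK = [0.1994 -1.5734; -0.2659 -1.2355]
AᵀP(A−BK) = [2.6011 1.1468; 1.1468 20.9529]
P' = Q + AᵀP(A−BK) = [12.6011 3.1468; 3.1468 24.9529]
tr(P') = 37.5540


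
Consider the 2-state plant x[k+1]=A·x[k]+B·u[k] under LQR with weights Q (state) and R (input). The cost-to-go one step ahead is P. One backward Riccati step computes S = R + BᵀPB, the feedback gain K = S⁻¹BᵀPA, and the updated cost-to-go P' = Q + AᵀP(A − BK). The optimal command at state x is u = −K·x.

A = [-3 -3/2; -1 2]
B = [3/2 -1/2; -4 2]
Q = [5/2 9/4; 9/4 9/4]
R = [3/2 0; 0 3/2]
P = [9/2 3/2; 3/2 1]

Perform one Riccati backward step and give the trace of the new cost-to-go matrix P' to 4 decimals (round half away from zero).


51.3774

BᵀP = [0.7500 -1.7500; 0.7500 1.2500]
S = R + BᵀPB = [3/2 0; 0 3/2] + [8.1250 -3.8750; -3.8750 2.1250] = [9.6250 -3.8750; -3.8750 3.6250]
BᵀPA = [-0.5000 -4.6250; -3.5000 1.3750]
K = S⁻¹·BᵀPA = [-0.7736 -0.5755; -1.7925 -0.2358]
A−BK = [-2.7358 -0.7547; -0.5094 0.1698]
AᵀP(A−BK) = [43.8396 10.3868; 10.3868 2.7877]
P' = Q + AᵀP(A−BK) = [46.3396 12.6368; 12.6368 5.0377]
tr(P') = 51.3774


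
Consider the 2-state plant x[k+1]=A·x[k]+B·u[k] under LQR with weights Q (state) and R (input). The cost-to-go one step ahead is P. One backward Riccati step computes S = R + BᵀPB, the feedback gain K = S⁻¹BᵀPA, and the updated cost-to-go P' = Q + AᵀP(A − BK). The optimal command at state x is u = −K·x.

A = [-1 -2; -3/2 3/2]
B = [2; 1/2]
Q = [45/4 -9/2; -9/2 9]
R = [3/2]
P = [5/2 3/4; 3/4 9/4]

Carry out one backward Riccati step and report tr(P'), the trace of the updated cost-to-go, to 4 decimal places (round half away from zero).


BᵀP = [5.3750 2.6250]
S = R + BᵀPB = [3/2] + [12.0625] = [13.5625]
BᵀPA = [-9.3125 -6.8125]
K = S⁻¹·BᵀPA = [-0.6866 -0.5023]
A−BK = [0.3733 -0.9954; -1.1567 1.7512]
AᵀP(A−BK) = [3.4182 -3.6152; -3.6152 7.1406]
P' = Q + AᵀP(A−BK) = [14.6682 -8.1152; -8.1152 16.1406]
tr(P') = 30.8088

30.8088


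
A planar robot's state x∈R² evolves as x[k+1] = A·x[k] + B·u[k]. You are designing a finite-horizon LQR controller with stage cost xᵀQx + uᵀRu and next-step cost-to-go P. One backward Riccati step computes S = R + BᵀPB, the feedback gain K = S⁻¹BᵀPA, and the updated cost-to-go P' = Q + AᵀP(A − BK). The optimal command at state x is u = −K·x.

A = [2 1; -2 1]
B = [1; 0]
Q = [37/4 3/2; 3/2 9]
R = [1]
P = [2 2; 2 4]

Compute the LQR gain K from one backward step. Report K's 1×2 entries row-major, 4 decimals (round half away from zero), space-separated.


BᵀP = [2.0000 2.0000]
S = R + BᵀPB = [1] + [2.0000] = [3.0000]
BᵀPA = [0.0000 4.0000]
K = S⁻¹·BᵀPA = [0.0000 1.3333]
A−BK = [2.0000 -0.3333; -2.0000 1.0000]
AᵀP(A−BK) = [8.0000 -4.0000; -4.0000 4.6667]
P' = Q + AᵀP(A−BK) = [17.2500 -2.5000; -2.5000 13.6667]
tr(P') = 30.9167

0.0000 1.3333


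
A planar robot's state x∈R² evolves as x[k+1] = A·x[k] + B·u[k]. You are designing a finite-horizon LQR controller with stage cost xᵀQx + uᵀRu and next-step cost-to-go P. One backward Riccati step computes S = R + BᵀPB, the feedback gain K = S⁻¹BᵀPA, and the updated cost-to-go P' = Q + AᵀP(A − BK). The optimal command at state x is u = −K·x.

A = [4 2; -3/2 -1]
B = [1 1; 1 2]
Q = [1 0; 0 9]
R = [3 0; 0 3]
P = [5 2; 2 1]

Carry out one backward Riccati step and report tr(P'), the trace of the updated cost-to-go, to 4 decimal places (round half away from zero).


22.1401

BᵀP = [7.0000 3.0000; 9.0000 4.0000]
S = R + BᵀPB = [3 0; 0 3] + [10.0000 13.0000; 13.0000 17.0000] = [13.0000 13.0000; 13.0000 20.0000]
BᵀPA = [23.5000 11.0000; 30.0000 14.0000]
K = S⁻¹·BᵀPA = [0.8791 0.4176; 0.9286 0.4286]
A−BK = [2.1923 1.1538; -4.2363 -2.2747]
AᵀP(A−BK) = [9.7335 4.8297; 4.8297 2.4066]
P' = Q + AᵀP(A−BK) = [10.7335 4.8297; 4.8297 11.4066]
tr(P') = 22.1401


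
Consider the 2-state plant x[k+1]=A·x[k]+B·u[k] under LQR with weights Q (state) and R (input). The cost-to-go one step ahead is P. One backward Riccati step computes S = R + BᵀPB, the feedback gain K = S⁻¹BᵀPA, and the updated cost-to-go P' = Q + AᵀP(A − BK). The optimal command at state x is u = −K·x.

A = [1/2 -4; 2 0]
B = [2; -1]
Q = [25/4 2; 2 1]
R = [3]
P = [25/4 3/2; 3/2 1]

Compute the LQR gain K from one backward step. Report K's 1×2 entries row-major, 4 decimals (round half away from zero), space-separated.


0.4130 -1.9130

BᵀP = [11.0000 2.0000]
S = R + BᵀPB = [3] + [20.0000] = [23.0000]
BᵀPA = [9.5000 -44.0000]
K = S⁻¹·BᵀPA = [0.4130 -1.9130]
A−BK = [-0.3261 -0.1739; 2.4130 -1.9130]
AᵀP(A−BK) = [4.6386 -6.3261; -6.3261 15.8261]
P' = Q + AᵀP(A−BK) = [10.8886 -4.3261; -4.3261 16.8261]
tr(P') = 27.7147


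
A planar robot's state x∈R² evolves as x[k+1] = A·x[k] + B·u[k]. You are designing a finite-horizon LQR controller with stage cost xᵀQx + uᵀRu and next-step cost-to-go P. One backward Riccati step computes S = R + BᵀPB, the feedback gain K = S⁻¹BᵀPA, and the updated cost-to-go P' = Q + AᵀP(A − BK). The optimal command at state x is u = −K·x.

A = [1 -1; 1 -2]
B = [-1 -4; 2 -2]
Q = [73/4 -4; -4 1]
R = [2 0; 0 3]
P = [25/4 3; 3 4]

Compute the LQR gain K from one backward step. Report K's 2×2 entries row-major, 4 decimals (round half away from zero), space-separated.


BᵀP = [-0.2500 5.0000; -31.0000 -20.0000]
S = R + BᵀPB = [2 0; 0 3] + [10.2500 -9.0000; -9.0000 164.0000] = [12.2500 -9.0000; -9.0000 167.0000]
BᵀPA = [4.7500 -9.7500; -51.0000 71.0000]
K = S⁻¹·BᵀPA = [0.1701 -0.5035; -0.2962 0.3980]
A−BK = [-0.0148 0.0886; 0.0673 -0.1970]
AᵀP(A−BK) = [0.3346 -0.5596; -0.5596 1.0818]
P' = Q + AᵀP(A−BK) = [18.5846 -4.5596; -4.5596 2.0818]
tr(P') = 20.6665

0.1701 -0.5035 -0.2962 0.3980


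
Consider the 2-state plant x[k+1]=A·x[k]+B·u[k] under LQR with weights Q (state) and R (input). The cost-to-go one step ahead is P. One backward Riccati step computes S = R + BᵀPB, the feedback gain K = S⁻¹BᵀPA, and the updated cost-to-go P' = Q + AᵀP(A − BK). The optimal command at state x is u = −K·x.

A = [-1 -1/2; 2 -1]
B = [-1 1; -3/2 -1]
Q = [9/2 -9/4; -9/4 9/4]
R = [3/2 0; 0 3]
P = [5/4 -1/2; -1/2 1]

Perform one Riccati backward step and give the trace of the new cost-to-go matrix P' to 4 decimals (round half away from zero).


10.3613

BᵀP = [-0.5000 -1.0000; 1.7500 -1.5000]
S = R + BᵀPB = [3/2 0; 0 3] + [2.0000 0.5000; 0.5000 3.2500] = [3.5000 0.5000; 0.5000 6.2500]
BᵀPA = [-1.5000 1.2500; -4.7500 0.6250]
K = S⁻¹·BᵀPA = [-0.3237 0.3468; -0.7341 0.0723]
A−BK = [-0.5896 -0.2254; 0.7803 -0.4075]
AᵀP(A−BK) = [3.2775 -0.5116; -0.5116 0.3338]
P' = Q + AᵀP(A−BK) = [7.7775 -2.7616; -2.7616 2.5838]
tr(P') = 10.3613


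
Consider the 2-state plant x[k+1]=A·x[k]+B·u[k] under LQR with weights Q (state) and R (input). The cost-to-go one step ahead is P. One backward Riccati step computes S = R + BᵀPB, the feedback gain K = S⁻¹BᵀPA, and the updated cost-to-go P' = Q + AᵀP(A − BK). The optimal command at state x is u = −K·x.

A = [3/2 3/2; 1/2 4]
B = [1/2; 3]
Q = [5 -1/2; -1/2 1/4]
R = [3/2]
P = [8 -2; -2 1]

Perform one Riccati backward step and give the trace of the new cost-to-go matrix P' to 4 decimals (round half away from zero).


26.0385

BᵀP = [-2.0000 2.0000]
S = R + BᵀPB = [3/2] + [5.0000] = [6.5000]
BᵀPA = [-2.0000 5.0000]
K = S⁻¹·BᵀPA = [-0.3077 0.7692]
A−BK = [1.6538 1.1154; 1.4231 1.6923]
AᵀP(A−BK) = [14.6346 8.0385; 8.0385 6.1538]
P' = Q + AᵀP(A−BK) = [19.6346 7.5385; 7.5385 6.4038]
tr(P') = 26.0385


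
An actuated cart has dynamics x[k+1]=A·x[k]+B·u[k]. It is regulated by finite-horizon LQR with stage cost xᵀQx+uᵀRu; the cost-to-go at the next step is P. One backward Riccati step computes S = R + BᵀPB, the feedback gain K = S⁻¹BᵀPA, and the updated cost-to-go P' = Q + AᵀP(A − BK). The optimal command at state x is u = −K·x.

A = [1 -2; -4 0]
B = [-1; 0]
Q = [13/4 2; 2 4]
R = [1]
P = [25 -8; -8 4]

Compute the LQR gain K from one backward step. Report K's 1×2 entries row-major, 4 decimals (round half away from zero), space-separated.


-2.1923 1.9231

BᵀP = [-25.0000 8.0000]
S = R + BᵀPB = [1] + [25.0000] = [26.0000]
BᵀPA = [-57.0000 50.0000]
K = S⁻¹·BᵀPA = [-2.1923 1.9231]
A−BK = [-1.1923 -0.0769; -4.0000 0.0000]
AᵀP(A−BK) = [28.0385 -4.3846; -4.3846 3.8462]
P' = Q + AᵀP(A−BK) = [31.2885 -2.3846; -2.3846 7.8462]
tr(P') = 39.1346


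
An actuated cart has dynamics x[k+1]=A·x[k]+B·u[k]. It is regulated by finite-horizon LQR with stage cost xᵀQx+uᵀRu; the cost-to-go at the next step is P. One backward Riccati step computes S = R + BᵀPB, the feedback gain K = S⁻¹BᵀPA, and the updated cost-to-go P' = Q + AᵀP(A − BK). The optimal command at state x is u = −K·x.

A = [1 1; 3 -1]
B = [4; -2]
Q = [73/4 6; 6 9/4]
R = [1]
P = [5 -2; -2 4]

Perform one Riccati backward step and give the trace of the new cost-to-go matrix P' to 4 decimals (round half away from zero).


45.6318

BᵀP = [24.0000 -16.0000]
S = R + BᵀPB = [1] + [128.0000] = [129.0000]
BᵀPA = [-24.0000 40.0000]
K = S⁻¹·BᵀPA = [-0.1860 0.3101]
A−BK = [1.7442 -0.2403; 2.6279 -0.3798]
AᵀP(A−BK) = [24.5349 -3.5581; -3.5581 0.5969]
P' = Q + AᵀP(A−BK) = [42.7849 2.4419; 2.4419 2.8469]
tr(P') = 45.6318


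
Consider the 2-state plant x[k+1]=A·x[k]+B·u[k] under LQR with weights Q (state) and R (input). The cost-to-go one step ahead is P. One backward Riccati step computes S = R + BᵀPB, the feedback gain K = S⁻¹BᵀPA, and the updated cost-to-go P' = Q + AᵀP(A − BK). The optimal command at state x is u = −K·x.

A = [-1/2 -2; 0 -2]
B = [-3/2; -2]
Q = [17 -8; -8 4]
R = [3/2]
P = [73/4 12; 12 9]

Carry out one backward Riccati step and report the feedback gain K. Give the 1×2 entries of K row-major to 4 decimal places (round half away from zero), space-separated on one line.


0.1706 1.1606

BᵀP = [-51.3750 -36.0000]
S = R + BᵀPB = [3/2] + [149.0625] = [150.5625]
BᵀPA = [25.6875 174.7500]
K = S⁻¹·BᵀPA = [0.1706 1.1606]
A−BK = [-0.2441 -0.2590; 0.3412 0.3213]
AᵀP(A−BK) = [0.1800 0.4359; 0.4359 2.1768]
P' = Q + AᵀP(A−BK) = [17.1800 -7.5641; -7.5641 6.1768]
tr(P') = 23.3568


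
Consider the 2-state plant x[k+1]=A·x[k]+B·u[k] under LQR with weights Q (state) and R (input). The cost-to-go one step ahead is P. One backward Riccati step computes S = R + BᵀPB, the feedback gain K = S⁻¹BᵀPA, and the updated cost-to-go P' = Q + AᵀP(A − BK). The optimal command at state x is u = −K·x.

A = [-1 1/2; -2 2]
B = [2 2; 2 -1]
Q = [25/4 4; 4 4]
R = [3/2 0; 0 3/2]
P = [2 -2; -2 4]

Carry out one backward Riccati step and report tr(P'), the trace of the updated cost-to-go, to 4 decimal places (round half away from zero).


12.3755

BᵀP = [0.0000 4.0000; 6.0000 -8.0000]
S = R + BᵀPB = [3/2 0; 0 3/2] + [8.0000 -4.0000; -4.0000 20.0000] = [9.5000 -4.0000; -4.0000 21.5000]
BᵀPA = [-8.0000 8.0000; 10.0000 -13.0000]
K = S⁻¹·BᵀPA = [-0.7012 0.6375; 0.3347 -0.4861]
A−BK = [-0.2669 0.1972; -0.2629 0.2390]
AᵀP(A−BK) = [1.0438 -1.0398; -1.0398 1.0817]
P' = Q + AᵀP(A−BK) = [7.2938 2.9602; 2.9602 5.0817]
tr(P') = 12.3755


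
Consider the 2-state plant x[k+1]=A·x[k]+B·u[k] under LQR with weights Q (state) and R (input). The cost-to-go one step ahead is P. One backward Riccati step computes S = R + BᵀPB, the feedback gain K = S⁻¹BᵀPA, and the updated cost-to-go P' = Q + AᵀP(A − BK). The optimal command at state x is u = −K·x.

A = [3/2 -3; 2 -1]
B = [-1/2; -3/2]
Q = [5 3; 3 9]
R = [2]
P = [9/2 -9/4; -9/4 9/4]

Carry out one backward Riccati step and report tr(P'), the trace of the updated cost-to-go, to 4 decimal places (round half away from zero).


46.9683

BᵀP = [1.1250 -2.2500]
S = R + BᵀPB = [2] + [2.8125] = [4.8125]
BᵀPA = [-2.8125 -1.1250]
K = S⁻¹·BᵀPA = [-0.5844 -0.2338]
A−BK = [1.2078 -3.1169; 1.1234 -1.3506]
AᵀP(A−BK) = [3.9813 -8.5325; -8.5325 28.9870]
P' = Q + AᵀP(A−BK) = [8.9813 -5.5325; -5.5325 37.9870]
tr(P') = 46.9683


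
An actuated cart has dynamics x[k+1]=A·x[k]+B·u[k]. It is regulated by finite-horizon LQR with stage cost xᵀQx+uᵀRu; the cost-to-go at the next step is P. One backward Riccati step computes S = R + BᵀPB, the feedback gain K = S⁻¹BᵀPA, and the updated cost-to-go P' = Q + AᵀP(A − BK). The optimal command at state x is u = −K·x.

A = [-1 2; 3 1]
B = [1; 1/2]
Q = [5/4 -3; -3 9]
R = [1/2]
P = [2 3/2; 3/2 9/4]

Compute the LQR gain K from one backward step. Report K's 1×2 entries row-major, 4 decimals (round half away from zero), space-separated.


BᵀP = [2.7500 2.6250]
S = R + BᵀPB = [1/2] + [4.0625] = [4.5625]
BᵀPA = [5.1250 8.1250]
K = S⁻¹·BᵀPA = [1.1233 1.7808]
A−BK = [-2.1233 0.2192; 2.4384 0.1096]
AᵀP(A−BK) = [7.4932 1.1233; 1.1233 1.7808]
P' = Q + AᵀP(A−BK) = [8.7432 -1.8767; -1.8767 10.7808]
tr(P') = 19.5240

1.1233 1.7808


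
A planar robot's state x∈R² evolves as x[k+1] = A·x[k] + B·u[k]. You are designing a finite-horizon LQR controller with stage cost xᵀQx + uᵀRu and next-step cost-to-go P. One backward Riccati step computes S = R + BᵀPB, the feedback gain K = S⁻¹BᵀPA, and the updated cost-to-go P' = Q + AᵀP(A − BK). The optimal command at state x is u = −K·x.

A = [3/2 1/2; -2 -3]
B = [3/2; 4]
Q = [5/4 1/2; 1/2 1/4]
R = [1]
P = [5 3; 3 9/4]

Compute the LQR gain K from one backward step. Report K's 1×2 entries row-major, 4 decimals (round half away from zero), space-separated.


BᵀP = [19.5000 13.5000]
S = R + BᵀPB = [1] + [83.2500] = [84.2500]
BᵀPA = [2.2500 -30.7500]
K = S⁻¹·BᵀPA = [0.0267 -0.3650]
A−BK = [1.4599 1.0475; -2.1068 -1.5401]
AᵀP(A−BK) = [2.1899 1.5712; 1.5712 1.2767]
P' = Q + AᵀP(A−BK) = [3.4399 2.0712; 2.0712 1.5267]
tr(P') = 4.9666

0.0267 -0.3650


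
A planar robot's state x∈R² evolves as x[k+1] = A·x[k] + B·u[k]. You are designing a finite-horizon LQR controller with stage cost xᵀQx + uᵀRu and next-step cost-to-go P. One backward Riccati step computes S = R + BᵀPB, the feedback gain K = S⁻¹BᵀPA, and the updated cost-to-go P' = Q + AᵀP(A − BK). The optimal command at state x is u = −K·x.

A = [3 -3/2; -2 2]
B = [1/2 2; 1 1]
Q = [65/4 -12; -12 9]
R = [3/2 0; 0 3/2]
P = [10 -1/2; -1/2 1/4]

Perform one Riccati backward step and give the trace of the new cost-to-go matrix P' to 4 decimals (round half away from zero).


BᵀP = [4.5000 0.0000; 19.5000 -0.7500]
S = R + BᵀPB = [3/2 0; 0 3/2] + [2.2500 9.0000; 9.0000 38.2500] = [3.7500 9.0000; 9.0000 39.7500]
BᵀPA = [13.5000 -6.7500; 60.0000 -30.7500]
K = S⁻¹·BᵀPA = [-0.0496 0.1240; 1.5207 -0.8017]
A−BK = [-0.0165 0.0413; -3.4711 2.6777]
AᵀP(A−BK) = [6.4298 -4.0744; -4.0744 2.6860]
P' = Q + AᵀP(A−BK) = [22.6798 -16.0744; -16.0744 11.6860]
tr(P') = 34.3657

34.3657


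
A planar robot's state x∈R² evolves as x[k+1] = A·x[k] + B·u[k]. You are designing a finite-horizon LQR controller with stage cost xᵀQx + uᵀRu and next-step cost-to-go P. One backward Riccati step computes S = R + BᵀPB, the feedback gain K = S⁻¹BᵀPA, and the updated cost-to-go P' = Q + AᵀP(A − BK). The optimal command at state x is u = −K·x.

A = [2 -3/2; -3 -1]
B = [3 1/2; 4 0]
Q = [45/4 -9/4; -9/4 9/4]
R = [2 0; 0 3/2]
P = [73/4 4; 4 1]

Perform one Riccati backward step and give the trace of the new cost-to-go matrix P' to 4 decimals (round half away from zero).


BᵀP = [70.7500 16.0000; 9.1250 2.0000]
S = R + BᵀPB = [2 0; 0 3/2] + [276.2500 35.3750; 35.3750 4.5625] = [278.2500 35.3750; 35.3750 6.0625]
BᵀPA = [93.5000 -122.1250; 12.2500 -15.6875]
K = S⁻¹·BᵀPA = [0.3065 -0.4258; 0.2319 -0.1030]
A−BK = [0.9644 -0.1711; -4.2262 0.7032]
AᵀP(A−BK) = [2.4971 -0.6751; -0.6751 0.4447]
P' = Q + AᵀP(A−BK) = [13.7471 -2.9251; -2.9251 2.6947]
tr(P') = 16.4419

16.4419


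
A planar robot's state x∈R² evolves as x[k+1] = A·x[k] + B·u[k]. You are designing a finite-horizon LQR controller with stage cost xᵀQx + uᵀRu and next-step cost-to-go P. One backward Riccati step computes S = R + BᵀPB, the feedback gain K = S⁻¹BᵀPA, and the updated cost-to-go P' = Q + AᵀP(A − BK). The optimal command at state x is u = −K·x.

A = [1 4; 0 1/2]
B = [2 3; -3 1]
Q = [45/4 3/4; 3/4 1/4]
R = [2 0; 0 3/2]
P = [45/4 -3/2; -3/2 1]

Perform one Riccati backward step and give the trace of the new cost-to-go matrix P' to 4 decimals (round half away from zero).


BᵀP = [27.0000 -6.0000; 32.2500 -3.5000]
S = R + BᵀPB = [2 0; 0 3/2] + [72.0000 75.0000; 75.0000 93.2500] = [74.0000 75.0000; 75.0000 94.7500]
BᵀPA = [27.0000 105.0000; 32.2500 127.2500]
K = S⁻¹·BᵀPA = [0.1006 0.2921; 0.2607 1.1118]
A−BK = [0.0166 0.0804; 0.0411 0.2645]
AᵀP(A−BK) = [0.1250 0.5079; 0.5079 2.1037]
P' = Q + AᵀP(A−BK) = [11.3750 1.2579; 1.2579 2.3537]
tr(P') = 13.7286

13.7286


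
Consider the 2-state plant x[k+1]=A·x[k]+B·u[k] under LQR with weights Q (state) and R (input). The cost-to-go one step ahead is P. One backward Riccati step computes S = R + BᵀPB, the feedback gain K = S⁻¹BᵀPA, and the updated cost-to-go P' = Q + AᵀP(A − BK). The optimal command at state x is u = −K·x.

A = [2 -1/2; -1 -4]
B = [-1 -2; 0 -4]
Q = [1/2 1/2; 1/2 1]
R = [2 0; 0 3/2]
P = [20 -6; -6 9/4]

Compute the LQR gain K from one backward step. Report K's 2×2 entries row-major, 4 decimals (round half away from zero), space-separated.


BᵀP = [-20.0000 6.0000; -16.0000 3.0000]
S = R + BᵀPB = [2 0; 0 3/2] + [20.0000 16.0000; 16.0000 20.0000] = [22.0000 16.0000; 16.0000 21.5000]
BᵀPA = [-46.0000 -14.0000; -35.0000 -4.0000]
K = S⁻¹·BᵀPA = [-1.9770 -1.0922; -0.1567 0.6267]
A−BK = [-0.2903 -0.3387; -1.6267 -1.4931]
AᵀP(A−BK) = [9.8260 5.6959; 5.6959 4.2166]
P' = Q + AᵀP(A−BK) = [10.3260 6.1959; 6.1959 5.2166]
tr(P') = 15.5426

-1.9770 -1.0922 -0.1567 0.6267


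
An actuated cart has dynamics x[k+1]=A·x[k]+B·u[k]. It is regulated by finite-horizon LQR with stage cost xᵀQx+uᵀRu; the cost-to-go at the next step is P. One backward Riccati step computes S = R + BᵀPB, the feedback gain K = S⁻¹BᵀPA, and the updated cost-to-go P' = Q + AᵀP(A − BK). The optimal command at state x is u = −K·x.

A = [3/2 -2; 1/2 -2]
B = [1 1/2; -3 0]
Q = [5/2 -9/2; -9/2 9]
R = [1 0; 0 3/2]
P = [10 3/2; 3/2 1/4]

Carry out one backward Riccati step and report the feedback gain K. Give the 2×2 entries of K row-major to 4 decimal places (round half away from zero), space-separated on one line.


BᵀP = [5.5000 0.7500; 5.0000 0.7500]
S = R + BᵀPB = [1 0; 0 3/2] + [3.2500 2.7500; 2.7500 2.5000] = [4.2500 2.7500; 2.7500 4.0000]
BᵀPA = [8.6250 -12.5000; 7.8750 -11.5000]
K = S⁻¹·BᵀPA = [1.3609 -1.9470; 1.0331 -1.5364]
A−BK = [-0.3775 0.7152; 4.5828 -7.8411]
AᵀP(A−BK) = [4.9387 -7.3576; -7.3576 10.9934]
P' = Q + AᵀP(A−BK) = [7.4387 -11.8576; -11.8576 19.9934]
tr(P') = 27.4321

1.3609 -1.9470 1.0331 -1.5364


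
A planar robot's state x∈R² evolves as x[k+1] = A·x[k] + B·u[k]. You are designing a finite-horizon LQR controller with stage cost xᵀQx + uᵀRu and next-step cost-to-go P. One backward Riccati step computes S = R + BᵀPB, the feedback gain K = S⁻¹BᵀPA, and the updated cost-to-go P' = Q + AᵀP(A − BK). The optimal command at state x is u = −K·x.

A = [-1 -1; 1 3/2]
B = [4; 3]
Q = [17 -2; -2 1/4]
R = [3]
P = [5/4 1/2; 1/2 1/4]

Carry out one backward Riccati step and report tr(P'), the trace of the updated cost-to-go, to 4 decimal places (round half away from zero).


BᵀP = [6.5000 2.7500]
S = R + BᵀPB = [3] + [34.2500] = [37.2500]
BᵀPA = [-3.7500 -2.3750]
K = S⁻¹·BᵀPA = [-0.1007 -0.0638]
A−BK = [-0.5973 -0.7450; 1.3020 1.6913]
AᵀP(A−BK) = [0.1225 0.1359; 0.1359 0.1611]
P' = Q + AᵀP(A−BK) = [17.1225 -1.8641; -1.8641 0.4111]
tr(P') = 17.5336

17.5336


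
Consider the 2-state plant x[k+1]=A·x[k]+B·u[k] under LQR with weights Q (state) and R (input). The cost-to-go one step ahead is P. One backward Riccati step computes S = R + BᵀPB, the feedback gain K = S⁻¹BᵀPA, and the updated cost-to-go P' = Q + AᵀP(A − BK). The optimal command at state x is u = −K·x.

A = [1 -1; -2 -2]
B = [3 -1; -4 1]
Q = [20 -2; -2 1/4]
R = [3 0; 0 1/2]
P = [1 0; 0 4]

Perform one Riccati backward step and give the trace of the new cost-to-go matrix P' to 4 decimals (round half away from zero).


26.8991

BᵀP = [3.0000 -16.0000; -1.0000 4.0000]
S = R + BᵀPB = [3 0; 0 1/2] + [73.0000 -19.0000; -19.0000 5.0000] = [76.0000 -19.0000; -19.0000 5.5000]
BᵀPA = [35.0000 29.0000; -9.0000 -7.0000]
K = S⁻¹·BᵀPA = [0.3772 0.4649; -0.3333 0.3333]
A−BK = [-0.4649 -2.0614; -0.1579 -0.4737]
AᵀP(A−BK) = [0.7982 1.7281; 1.7281 5.8509]
P' = Q + AᵀP(A−BK) = [20.7982 -0.2719; -0.2719 6.1009]
tr(P') = 26.8991


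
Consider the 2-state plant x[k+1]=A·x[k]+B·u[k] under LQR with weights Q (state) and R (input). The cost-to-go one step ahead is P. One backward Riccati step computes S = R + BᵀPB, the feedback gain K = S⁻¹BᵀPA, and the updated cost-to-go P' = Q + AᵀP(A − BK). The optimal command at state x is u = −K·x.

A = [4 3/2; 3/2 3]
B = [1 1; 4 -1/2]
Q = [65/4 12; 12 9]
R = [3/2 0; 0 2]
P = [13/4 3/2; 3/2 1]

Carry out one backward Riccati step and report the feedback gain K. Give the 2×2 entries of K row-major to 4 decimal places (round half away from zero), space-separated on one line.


BᵀP = [9.2500 5.5000; 2.5000 1.0000]
S = R + BᵀPB = [3/2 0; 0 2] + [31.2500 6.5000; 6.5000 2.0000] = [32.7500 6.5000; 6.5000 4.0000]
BᵀPA = [45.2500 30.3750; 11.5000 6.7500]
K = S⁻¹·BᵀPA = [1.1972 0.8746; 0.9296 0.2662]
A−BK = [1.8732 0.3592; -2.8239 -0.3655]
AᵀP(A−BK) = [7.3873 2.7359; 2.7359 1.4482]
P' = Q + AᵀP(A−BK) = [23.6373 14.7359; 14.7359 10.4482]
tr(P') = 34.0856

1.1972 0.8746 0.9296 0.2662


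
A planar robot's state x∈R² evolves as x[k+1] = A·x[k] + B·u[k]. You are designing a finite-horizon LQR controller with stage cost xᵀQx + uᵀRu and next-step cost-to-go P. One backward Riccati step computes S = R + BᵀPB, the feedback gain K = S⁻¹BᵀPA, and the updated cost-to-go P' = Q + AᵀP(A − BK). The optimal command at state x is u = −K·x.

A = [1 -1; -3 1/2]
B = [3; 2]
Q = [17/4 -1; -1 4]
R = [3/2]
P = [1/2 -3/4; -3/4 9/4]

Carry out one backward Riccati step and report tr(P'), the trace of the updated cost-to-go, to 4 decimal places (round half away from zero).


27.5078

BᵀP = [0.0000 2.2500]
S = R + BᵀPB = [3/2] + [4.5000] = [6.0000]
BᵀPA = [-6.7500 1.1250]
K = S⁻¹·BᵀPA = [-1.1250 0.1875]
A−BK = [4.3750 -1.5625; -0.7500 0.1250]
AᵀP(A−BK) = [17.6563 -5.2344; -5.2344 1.6016]
P' = Q + AᵀP(A−BK) = [21.9063 -6.2344; -6.2344 5.6016]
tr(P') = 27.5078


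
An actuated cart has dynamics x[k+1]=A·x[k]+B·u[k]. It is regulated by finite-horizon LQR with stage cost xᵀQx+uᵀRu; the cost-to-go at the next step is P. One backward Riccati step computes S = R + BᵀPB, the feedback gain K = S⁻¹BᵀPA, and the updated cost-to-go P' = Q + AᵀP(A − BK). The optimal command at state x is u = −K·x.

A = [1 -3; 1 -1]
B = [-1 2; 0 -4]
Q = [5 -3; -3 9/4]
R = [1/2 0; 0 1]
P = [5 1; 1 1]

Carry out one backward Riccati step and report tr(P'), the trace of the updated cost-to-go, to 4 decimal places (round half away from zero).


BᵀP = [-5.0000 -1.0000; 6.0000 -2.0000]
S = R + BᵀPB = [1/2 0; 0 1] + [5.0000 -6.0000; -6.0000 20.0000] = [5.5000 -6.0000; -6.0000 21.0000]
BᵀPA = [-6.0000 16.0000; 4.0000 -16.0000]
K = S⁻¹·BᵀPA = [-1.2830 3.0189; -0.1761 0.1006]
A−BK = [0.0692 -0.1824; 0.2956 -0.5975]
AᵀP(A−BK) = [1.0063 -2.2893; -2.2893 5.3082]
P' = Q + AᵀP(A−BK) = [6.0063 -5.2893; -5.2893 7.5582]
tr(P') = 13.5645

13.5645


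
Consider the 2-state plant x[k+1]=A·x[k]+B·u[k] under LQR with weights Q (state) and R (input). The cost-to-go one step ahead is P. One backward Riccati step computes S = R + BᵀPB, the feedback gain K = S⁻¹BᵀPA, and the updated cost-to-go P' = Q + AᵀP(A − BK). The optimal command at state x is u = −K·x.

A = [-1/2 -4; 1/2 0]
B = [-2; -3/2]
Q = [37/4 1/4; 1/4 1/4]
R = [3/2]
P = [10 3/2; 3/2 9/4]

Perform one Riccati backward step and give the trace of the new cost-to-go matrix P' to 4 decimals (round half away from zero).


28.1184

BᵀP = [-22.2500 -6.3750]
S = R + BᵀPB = [3/2] + [54.0625] = [55.5625]
BᵀPA = [7.9375 89.0000]
K = S⁻¹·BᵀPA = [0.1429 1.6018]
A−BK = [-0.2143 -0.7964; 0.7143 2.4027]
AᵀP(A−BK) = [1.1786 4.2857; 4.2857 17.4398]
P' = Q + AᵀP(A−BK) = [10.4286 4.5357; 4.5357 17.6898]
tr(P') = 28.1184


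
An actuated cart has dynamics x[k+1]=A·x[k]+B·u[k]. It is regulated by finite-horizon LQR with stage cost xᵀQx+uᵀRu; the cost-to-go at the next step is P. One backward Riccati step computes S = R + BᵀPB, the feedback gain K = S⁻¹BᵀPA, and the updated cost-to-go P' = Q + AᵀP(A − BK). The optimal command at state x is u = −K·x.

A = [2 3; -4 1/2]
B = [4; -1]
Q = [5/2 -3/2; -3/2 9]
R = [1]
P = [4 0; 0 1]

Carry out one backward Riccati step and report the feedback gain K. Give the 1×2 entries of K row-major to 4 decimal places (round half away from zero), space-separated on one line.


0.5455 0.7197

BᵀP = [16.0000 -1.0000]
S = R + BᵀPB = [1] + [65.0000] = [66.0000]
BᵀPA = [36.0000 47.5000]
K = S⁻¹·BᵀPA = [0.5455 0.7197]
A−BK = [-0.1818 0.1212; -3.4545 1.2197]
AᵀP(A−BK) = [12.3636 -3.9091; -3.9091 2.0644]
P' = Q + AᵀP(A−BK) = [14.8636 -5.4091; -5.4091 11.0644]
tr(P') = 25.9280


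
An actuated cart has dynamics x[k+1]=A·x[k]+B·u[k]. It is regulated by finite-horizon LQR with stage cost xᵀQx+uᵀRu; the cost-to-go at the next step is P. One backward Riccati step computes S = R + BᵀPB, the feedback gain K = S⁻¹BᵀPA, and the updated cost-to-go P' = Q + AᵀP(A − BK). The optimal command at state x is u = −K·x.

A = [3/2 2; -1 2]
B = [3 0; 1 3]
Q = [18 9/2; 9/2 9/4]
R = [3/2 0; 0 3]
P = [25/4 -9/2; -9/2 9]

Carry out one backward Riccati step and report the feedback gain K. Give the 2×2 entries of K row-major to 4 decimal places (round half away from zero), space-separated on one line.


BᵀP = [14.2500 -4.5000; -13.5000 27.0000]
S = R + BᵀPB = [3/2 0; 0 3] + [38.2500 -13.5000; -13.5000 81.0000] = [39.7500 -13.5000; -13.5000 84.0000]
BᵀPA = [25.8750 19.5000; -47.2500 27.0000]
K = S⁻¹·BᵀPA = [0.4865 0.6344; -0.4843 0.4234]
A−BK = [0.0406 0.0969; -0.0335 0.0955]
AᵀP(A−BK) = [1.0913 -0.1593; -0.1593 1.1989]
P' = Q + AᵀP(A−BK) = [19.0913 4.3407; 4.3407 3.4489]
tr(P') = 22.5402

0.4865 0.6344 -0.4843 0.4234


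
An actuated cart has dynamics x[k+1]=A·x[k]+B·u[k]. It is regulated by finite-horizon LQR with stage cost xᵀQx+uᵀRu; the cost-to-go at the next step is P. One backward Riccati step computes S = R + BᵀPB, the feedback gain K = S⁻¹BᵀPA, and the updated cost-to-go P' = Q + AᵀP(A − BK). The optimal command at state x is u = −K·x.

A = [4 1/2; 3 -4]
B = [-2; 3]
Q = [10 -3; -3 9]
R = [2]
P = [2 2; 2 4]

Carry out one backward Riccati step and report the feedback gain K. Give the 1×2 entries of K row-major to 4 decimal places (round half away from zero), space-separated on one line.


BᵀP = [2.0000 8.0000]
S = R + BᵀPB = [2] + [20.0000] = [22.0000]
BᵀPA = [32.0000 -31.0000]
K = S⁻¹·BᵀPA = [1.4545 -1.4091]
A−BK = [6.9091 -2.3182; -1.3636 0.2273]
AᵀP(A−BK) = [69.4545 -27.9091; -27.9091 12.8182]
P' = Q + AᵀP(A−BK) = [79.4545 -30.9091; -30.9091 21.8182]
tr(P') = 101.2727

1.4545 -1.4091


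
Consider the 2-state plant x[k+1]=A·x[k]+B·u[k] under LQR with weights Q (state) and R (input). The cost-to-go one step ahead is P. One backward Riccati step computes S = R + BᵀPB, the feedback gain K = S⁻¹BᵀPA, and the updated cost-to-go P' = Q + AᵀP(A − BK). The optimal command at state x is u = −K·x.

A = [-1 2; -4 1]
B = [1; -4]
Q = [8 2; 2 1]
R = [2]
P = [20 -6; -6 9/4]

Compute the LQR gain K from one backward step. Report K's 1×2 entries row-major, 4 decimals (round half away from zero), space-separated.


BᵀP = [44.0000 -15.0000]
S = R + BᵀPB = [2] + [104.0000] = [106.0000]
BᵀPA = [16.0000 73.0000]
K = S⁻¹·BᵀPA = [0.1509 0.6887]
A−BK = [-1.1509 1.3113; -3.3962 3.7547]
AᵀP(A−BK) = [5.5849 -6.0189; -6.0189 7.9764]
P' = Q + AᵀP(A−BK) = [13.5849 -4.0189; -4.0189 8.9764]
tr(P') = 22.5613

0.1509 0.6887


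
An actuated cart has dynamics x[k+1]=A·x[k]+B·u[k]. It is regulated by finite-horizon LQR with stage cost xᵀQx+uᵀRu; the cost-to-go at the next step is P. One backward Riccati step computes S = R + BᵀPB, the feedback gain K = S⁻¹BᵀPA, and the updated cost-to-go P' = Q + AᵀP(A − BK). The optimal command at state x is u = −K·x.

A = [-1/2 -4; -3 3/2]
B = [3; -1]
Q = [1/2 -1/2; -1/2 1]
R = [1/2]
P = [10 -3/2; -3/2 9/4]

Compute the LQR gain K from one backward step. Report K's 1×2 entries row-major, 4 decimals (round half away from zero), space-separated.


BᵀP = [31.5000 -6.7500]
S = R + BᵀPB = [1/2] + [101.2500] = [101.7500]
BᵀPA = [4.5000 -136.1250]
K = S⁻¹·BᵀPA = [0.0442 -1.3378]
A−BK = [-0.6327 0.0135; -2.9558 0.1622]
AᵀP(A−BK) = [18.0510 -0.9797; -0.9797 0.9493]
P' = Q + AᵀP(A−BK) = [18.5510 -1.4797; -1.4797 1.9493]
tr(P') = 20.5003

0.0442 -1.3378


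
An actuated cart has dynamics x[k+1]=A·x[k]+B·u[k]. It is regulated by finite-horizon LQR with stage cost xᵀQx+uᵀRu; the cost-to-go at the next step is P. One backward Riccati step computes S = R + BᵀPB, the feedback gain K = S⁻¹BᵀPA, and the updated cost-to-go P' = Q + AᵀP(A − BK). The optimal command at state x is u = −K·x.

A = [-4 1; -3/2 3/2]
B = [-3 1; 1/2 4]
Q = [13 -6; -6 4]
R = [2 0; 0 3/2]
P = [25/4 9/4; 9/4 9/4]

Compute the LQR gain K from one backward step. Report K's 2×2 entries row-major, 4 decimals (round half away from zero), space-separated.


BᵀP = [-17.6250 -5.6250; 15.2500 11.2500]
S = R + BᵀPB = [2 0; 0 3/2] + [50.0625 -40.1250; -40.1250 60.2500] = [52.0625 -40.1250; -40.1250 61.7500]
BᵀPA = [78.9375 -26.0625; -77.8750 32.1250]
K = S⁻¹·BᵀPA = [1.0902 -0.1996; -0.5527 0.3905]
A−BK = [-0.1766 0.0106; 0.1657 0.0377]
AᵀP(A−BK) = [2.9605 -0.7677; -0.7677 0.3142]
P' = Q + AᵀP(A−BK) = [15.9605 -6.7677; -6.7677 4.3142]
tr(P') = 20.2746

1.0902 -0.1996 -0.5527 0.3905


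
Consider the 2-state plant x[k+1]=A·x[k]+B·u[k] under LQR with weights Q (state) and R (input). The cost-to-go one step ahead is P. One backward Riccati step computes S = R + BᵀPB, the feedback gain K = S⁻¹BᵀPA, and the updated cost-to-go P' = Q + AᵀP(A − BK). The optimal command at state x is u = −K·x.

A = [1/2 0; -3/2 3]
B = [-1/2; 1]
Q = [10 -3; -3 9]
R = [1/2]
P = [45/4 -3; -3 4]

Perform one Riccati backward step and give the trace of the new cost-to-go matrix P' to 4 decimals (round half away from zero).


29.6091

BᵀP = [-8.6250 5.5000]
S = R + BᵀPB = [1/2] + [9.8125] = [10.3125]
BᵀPA = [-12.5625 16.5000]
K = S⁻¹·BᵀPA = [-1.2182 1.6000]
A−BK = [-0.1091 0.8000; -0.2818 1.4000]
AᵀP(A−BK) = [1.0091 -2.4000; -2.4000 9.6000]
P' = Q + AᵀP(A−BK) = [11.0091 -5.4000; -5.4000 18.6000]
tr(P') = 29.6091


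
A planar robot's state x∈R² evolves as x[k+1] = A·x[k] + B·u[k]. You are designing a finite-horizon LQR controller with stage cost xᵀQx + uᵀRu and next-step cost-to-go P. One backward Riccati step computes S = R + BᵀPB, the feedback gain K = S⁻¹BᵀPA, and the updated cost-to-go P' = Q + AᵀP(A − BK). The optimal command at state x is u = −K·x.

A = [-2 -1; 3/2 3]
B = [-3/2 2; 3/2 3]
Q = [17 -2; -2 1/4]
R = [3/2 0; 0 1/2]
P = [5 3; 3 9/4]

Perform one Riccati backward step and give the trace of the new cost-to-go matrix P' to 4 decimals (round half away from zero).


BᵀP = [-3.0000 -1.1250; 19.0000 12.7500]
S = R + BᵀPB = [3/2 0; 0 1/2] + [2.8125 -9.3750; -9.3750 76.2500] = [4.3125 -9.3750; -9.3750 76.7500]
BᵀPA = [4.3125 -0.3750; -18.8750 19.2500]
K = S⁻¹·BᵀPA = [0.6336 0.6240; -0.1685 0.3270]
A−BK = [-0.7125 -0.7181; 1.0551 1.0829]
AᵀP(A−BK) = [1.1490 1.1068; 1.1068 1.1886]
P' = Q + AᵀP(A−BK) = [18.1490 -0.8932; -0.8932 1.4386]
tr(P') = 19.5875

19.5875


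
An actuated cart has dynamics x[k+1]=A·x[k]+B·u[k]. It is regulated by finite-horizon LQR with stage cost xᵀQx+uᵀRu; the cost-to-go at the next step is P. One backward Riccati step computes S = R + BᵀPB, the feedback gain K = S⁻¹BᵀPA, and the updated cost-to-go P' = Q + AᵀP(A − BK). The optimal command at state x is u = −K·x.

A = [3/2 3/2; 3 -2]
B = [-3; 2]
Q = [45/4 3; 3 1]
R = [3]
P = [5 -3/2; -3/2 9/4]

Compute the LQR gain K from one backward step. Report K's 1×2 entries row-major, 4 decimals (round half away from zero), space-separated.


0.0000 -0.6000

BᵀP = [-18.0000 9.0000]
S = R + BᵀPB = [3] + [72.0000] = [75.0000]
BᵀPA = [0.0000 -45.0000]
K = S⁻¹·BᵀPA = [0.0000 -0.6000]
A−BK = [1.5000 -0.3000; 3.0000 -0.8000]
AᵀP(A−BK) = [18.0000 -4.5000; -4.5000 2.2500]
P' = Q + AᵀP(A−BK) = [29.2500 -1.5000; -1.5000 3.2500]
tr(P') = 32.5000


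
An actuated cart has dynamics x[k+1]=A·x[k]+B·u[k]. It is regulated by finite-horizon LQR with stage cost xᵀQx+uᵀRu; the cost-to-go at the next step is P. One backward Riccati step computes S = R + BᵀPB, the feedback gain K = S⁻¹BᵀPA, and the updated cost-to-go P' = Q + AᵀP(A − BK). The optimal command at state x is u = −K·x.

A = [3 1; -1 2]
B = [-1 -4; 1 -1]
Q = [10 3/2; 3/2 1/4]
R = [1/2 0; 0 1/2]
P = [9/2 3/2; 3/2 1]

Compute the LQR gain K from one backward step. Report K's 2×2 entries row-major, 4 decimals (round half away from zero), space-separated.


BᵀP = [-3.0000 -0.5000; -19.5000 -7.0000]
S = R + BᵀPB = [1/2 0; 0 1/2] + [2.5000 12.5000; 12.5000 85.0000] = [3.0000 12.5000; 12.5000 85.5000]
BᵀPA = [-8.5000 -4.0000; -51.5000 -33.5000]
K = S⁻¹·BᵀPA = [-0.8279 0.7656; -0.4813 -0.5037]
A−BK = [0.2469 -0.2494; -0.6534 0.7307]
AᵀP(A−BK) = [0.6758 -0.4352; -0.4352 0.6870]
P' = Q + AᵀP(A−BK) = [10.6758 1.0648; 1.0648 0.9370]
tr(P') = 11.6128

-0.8279 0.7656 -0.4813 -0.5037


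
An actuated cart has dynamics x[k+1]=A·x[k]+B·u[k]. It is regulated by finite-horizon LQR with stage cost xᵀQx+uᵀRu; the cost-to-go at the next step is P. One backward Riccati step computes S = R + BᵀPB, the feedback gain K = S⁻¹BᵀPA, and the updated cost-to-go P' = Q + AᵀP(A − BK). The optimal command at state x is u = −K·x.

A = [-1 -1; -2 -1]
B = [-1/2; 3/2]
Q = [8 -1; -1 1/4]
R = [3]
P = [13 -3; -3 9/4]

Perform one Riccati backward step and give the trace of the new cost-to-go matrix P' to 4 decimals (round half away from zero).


25.0287

BᵀP = [-11.0000 4.8750]
S = R + BᵀPB = [3] + [12.8125] = [15.8125]
BᵀPA = [1.2500 6.1250]
K = S⁻¹·BᵀPA = [0.0791 0.3874]
A−BK = [-0.9605 -0.8063; -2.1186 -1.5810]
AᵀP(A−BK) = [9.9012 8.0158; 8.0158 6.8775]
P' = Q + AᵀP(A−BK) = [17.9012 7.0158; 7.0158 7.1275]
tr(P') = 25.0287


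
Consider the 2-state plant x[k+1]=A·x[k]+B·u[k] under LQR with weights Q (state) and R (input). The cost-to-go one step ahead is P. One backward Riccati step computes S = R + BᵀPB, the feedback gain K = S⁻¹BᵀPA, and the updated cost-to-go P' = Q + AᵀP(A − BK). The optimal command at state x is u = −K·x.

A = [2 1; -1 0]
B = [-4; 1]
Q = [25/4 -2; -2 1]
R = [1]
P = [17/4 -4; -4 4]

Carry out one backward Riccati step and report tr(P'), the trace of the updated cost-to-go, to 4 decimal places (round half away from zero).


7.6905

BᵀP = [-21.0000 20.0000]
S = R + BᵀPB = [1] + [104.0000] = [105.0000]
BᵀPA = [-62.0000 -21.0000]
K = S⁻¹·BᵀPA = [-0.5905 -0.2000]
A−BK = [-0.3619 0.2000; -0.4095 0.2000]
AᵀP(A−BK) = [0.3905 0.1000; 0.1000 0.0500]
P' = Q + AᵀP(A−BK) = [6.6405 -1.9000; -1.9000 1.0500]
tr(P') = 7.6905


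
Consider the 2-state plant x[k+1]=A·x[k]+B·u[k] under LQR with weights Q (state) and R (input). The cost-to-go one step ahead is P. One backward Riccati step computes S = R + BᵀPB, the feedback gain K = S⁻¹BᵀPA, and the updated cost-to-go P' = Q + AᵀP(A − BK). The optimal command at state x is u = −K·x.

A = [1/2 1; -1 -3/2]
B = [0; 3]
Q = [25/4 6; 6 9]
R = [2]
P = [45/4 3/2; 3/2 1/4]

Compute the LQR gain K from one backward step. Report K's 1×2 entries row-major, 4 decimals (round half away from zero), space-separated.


BᵀP = [4.5000 0.7500]
S = R + BᵀPB = [2] + [2.2500] = [4.2500]
BᵀPA = [1.5000 3.3750]
K = S⁻¹·BᵀPA = [0.3529 0.7941]
A−BK = [0.5000 1.0000; -2.0588 -3.8824]
AᵀP(A−BK) = [1.0331 2.1838; 2.1838 4.6324]
P' = Q + AᵀP(A−BK) = [7.2831 8.1838; 8.1838 13.6324]
tr(P') = 20.9154

0.3529 0.7941


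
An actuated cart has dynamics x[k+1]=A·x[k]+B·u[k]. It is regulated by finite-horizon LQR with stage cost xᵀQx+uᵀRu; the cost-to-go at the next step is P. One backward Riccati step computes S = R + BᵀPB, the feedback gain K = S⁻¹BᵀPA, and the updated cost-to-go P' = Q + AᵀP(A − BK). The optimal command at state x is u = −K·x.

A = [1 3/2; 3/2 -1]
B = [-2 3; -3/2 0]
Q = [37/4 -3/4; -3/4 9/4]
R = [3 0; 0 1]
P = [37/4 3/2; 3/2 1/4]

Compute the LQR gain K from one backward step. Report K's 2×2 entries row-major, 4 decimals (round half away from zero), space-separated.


-0.0901 -0.0895 0.3429 0.3745

BᵀP = [-20.7500 -3.3750; 27.7500 4.5000]
S = R + BᵀPB = [3 0; 0 1] + [46.5625 -62.2500; -62.2500 83.2500] = [49.5625 -62.2500; -62.2500 84.2500]
BᵀPA = [-25.8125 -27.7500; 34.5000 37.1250]
K = S⁻¹·BᵀPA = [-0.0901 -0.0895; 0.3429 0.3745]
A−BK = [-0.2090 0.1974; 1.3649 -1.1343]
AᵀP(A−BK) = [0.1559 0.1437; 0.1437 0.1747]
P' = Q + AᵀP(A−BK) = [9.4059 -0.6063; -0.6063 2.4247]
tr(P') = 11.8306
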